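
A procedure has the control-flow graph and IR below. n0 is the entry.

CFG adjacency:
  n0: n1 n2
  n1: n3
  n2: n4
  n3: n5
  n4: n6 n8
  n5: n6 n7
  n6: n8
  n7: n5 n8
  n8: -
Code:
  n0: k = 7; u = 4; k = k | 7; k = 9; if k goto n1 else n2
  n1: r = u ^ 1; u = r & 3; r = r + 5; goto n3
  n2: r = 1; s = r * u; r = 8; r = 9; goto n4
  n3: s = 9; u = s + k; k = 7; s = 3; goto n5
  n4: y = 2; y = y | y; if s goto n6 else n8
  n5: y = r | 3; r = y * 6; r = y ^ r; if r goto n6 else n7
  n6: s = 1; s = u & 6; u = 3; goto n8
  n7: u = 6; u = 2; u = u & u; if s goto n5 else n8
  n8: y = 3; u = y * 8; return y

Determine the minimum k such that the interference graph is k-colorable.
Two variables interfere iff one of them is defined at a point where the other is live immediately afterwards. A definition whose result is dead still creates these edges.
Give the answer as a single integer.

Answer: 4

Derivation:
def/use:
  n0: def={k,u} ue=∅
  n1: def={r,u} ue={u}
  n2: def={r,s} ue={u}
  n3: def={k,s,u} ue={k}
  n4: def={y} ue={s}
  n5: def={r,y} ue={r}
  n6: def={s,u} ue={u}
  n7: def={u} ue={s}
  n8: def={u,y} ue=∅

Live sets:
  live n0: ∅→{k,u}
  live n1: {k,u}→{k,r}
  live n2: {u}→{s,u}
  live n3: {k,r}→{r,s,u}
  live n4: {s,u}→{u}
  live n5: {r,s,u}→{r,s,u}
  live n6: {u}→∅
  live n7: {r,s}→{r,s,u}
  live n8: ∅→∅

Interfere edges:
  k↔{r,s,u}
  r↔{k,s,u,y}
  s↔{k,r,u,y}
  u↔{k,r,s,y}
  y↔{r,s,u}

Chromatic number:
  clique {k,r,s,u} ⇒ need ≥ 4
  4-colouring: r0={r}  r1={s}  r2={u}  r3={k,y}
  χ = 4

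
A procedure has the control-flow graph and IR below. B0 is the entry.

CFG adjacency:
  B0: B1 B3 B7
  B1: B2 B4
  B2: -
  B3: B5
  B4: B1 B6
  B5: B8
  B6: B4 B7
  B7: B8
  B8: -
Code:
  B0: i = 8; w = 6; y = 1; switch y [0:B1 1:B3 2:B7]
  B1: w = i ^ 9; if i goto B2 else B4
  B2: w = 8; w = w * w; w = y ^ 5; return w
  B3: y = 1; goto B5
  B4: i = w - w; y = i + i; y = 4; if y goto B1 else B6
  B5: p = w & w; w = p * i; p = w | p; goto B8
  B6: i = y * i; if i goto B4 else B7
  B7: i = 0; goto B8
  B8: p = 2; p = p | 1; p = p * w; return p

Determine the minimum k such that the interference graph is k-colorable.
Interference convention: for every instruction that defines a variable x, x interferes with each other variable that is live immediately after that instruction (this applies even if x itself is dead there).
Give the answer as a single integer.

Answer: 3

Analysis:
def/use:
  B0 def {i,w,y} use ∅
  B1 def {w} use {i}
  B2 def {w} use {y}
  B3 def {y} use ∅
  B4 def {i,y} use {w}
  B5 def {p,w} use {i,w}
  B6 def {i} use {i,y}
  B7 def {i} use ∅
  B8 def {p} use {w}

Live sets:
  B0 li=∅ lo={i,w,y}
  B1 li={i,y} lo={w,y}
  B2 li={y} lo=∅
  B3 li={i,w} lo={i,w}
  B4 li={w} lo={i,w,y}
  B5 li={i,w} lo={w}
  B6 li={i,w,y} lo={w}
  B7 li={w} lo={w}
  B8 li={w} lo=∅

Interfere edges:
  i↔{p,w,y}
  p↔{i,w}
  w↔{i,p,y}
  y↔{i,w}

Colouring:
  {i,p,w} pairwise interfere (3-clique) ⇒ χ ≥ 3
  assign i→r0 p→r2 w→r1 y→r2 — no edge inside a register ⇒ χ ≤ 3
  χ = 3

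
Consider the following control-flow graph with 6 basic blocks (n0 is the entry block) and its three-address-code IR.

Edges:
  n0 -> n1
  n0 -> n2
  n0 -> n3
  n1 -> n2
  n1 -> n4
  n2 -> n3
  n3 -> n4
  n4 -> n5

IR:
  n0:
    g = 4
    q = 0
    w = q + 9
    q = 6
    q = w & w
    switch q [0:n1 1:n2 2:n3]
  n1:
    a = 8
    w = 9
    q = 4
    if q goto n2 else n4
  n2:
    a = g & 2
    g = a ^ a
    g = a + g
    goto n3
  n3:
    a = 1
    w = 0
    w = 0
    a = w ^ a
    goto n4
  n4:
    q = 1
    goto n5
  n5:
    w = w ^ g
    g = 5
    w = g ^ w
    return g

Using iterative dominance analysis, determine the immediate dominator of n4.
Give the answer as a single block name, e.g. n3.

Answer: n0

Derivation:
idom tree: n1←n0 n2←n0 n3←n0 n4←n0 n5←n4
Dom∩ at merges:
  n2: preds {n0,n1}: {n0} ∩ {n0,n1} = {n0}; idom=n0
  n3: preds {n0,n2}: {n0} ∩ {n0,n2} = {n0}; idom=n0
  n4: preds {n1,n3}: {n0,n1} ∩ {n0,n3} = {n0}; idom=n0

idom(n4) = n0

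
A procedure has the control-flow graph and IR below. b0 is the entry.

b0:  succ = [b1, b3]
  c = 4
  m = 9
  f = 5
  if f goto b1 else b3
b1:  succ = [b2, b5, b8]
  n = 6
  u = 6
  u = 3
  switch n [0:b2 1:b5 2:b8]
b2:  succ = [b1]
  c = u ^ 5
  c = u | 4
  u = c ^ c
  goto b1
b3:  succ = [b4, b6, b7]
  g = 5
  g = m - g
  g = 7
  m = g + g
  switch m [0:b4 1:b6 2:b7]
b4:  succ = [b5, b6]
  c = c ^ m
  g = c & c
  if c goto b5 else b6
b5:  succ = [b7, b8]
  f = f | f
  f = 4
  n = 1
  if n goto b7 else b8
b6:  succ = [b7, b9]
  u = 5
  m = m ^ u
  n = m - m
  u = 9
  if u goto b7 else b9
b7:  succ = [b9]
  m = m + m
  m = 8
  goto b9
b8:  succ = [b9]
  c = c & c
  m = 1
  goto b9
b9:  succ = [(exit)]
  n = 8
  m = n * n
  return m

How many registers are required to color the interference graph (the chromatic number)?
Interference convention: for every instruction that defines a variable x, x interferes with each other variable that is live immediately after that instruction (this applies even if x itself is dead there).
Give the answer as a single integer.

Answer: 5

Analysis:
Per-block:
  b0: def={c,f,m} ue=∅
  b1: def={n,u} ue=∅
  b2: def={c,u} ue={u}
  b3: def={g,m} ue={m}
  b4: def={c,g} ue={c,m}
  b5: def={f,n} ue={f}
  b6: def={m,n,u} ue={m}
  b7: def={m} ue={m}
  b8: def={c,m} ue={c}
  b9: def={m,n} ue=∅

Liveness:
  live b0: ∅→{c,f,m}
  live b1: {c,f,m}→{c,f,m,u}
  live b2: {f,m,u}→{c,f,m}
  live b3: {c,f,m}→{c,f,m}
  live b4: {c,f,m}→{c,f,m}
  live b5: {c,f,m}→{c,m}
  live b6: {m}→{m}
  live b7: {m}→∅
  live b8: {c}→∅
  live b9: ∅→∅

Conflict graph:
  c: {f,g,m,n,u}
  f: {c,g,m,n,u}
  g: {c,f,m}
  m: {c,f,g,n,u}
  n: {c,f,m,u}
  u: {c,f,m,n}

Registers:
  lower bound: {c,f,m,n,u} mutually conflict ⇒ χ ≥ 5
  5-colouring: r0={c}  r1={f}  r2={m}  r3={g,n}  r4={u}
  χ = 5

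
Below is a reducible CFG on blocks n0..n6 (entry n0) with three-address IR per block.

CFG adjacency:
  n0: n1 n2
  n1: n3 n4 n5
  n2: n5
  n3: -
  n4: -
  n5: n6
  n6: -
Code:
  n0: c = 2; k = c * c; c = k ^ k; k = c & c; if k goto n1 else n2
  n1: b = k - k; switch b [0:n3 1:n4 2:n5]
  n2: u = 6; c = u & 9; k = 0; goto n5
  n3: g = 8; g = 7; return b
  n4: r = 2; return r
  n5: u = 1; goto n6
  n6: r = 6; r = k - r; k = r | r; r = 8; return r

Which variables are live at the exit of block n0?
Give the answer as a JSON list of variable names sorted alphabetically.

Answer: ["k"]

Derivation:
Per-block:
  n0: {c,k} / ∅
  n1: {b} / {k}
  n2: {c,k,u} / ∅
  n3: {g} / {b}
  n4: {r} / ∅
  n5: {u} / ∅
  n6: {k,r} / {k}

Liveness:
  n0: in=∅ out={k}
  n1: in={k} out={b,k}
  n2: in=∅ out={k}
  n3: in={b} out=∅
  n4: in=∅ out=∅
  n5: in={k} out={k}
  n6: in={k} out=∅

live-out(n0) = ["k"]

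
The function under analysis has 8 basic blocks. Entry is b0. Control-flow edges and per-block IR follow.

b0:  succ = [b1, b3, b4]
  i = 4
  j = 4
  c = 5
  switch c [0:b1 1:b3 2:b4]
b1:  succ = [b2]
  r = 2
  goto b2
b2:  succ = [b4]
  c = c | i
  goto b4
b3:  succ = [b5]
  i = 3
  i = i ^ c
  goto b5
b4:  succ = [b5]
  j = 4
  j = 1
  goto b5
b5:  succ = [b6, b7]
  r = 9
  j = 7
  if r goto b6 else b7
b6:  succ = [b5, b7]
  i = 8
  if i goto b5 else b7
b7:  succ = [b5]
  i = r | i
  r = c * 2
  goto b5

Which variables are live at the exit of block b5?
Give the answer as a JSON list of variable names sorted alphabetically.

Answer: ["c", "i", "r"]

Working:
def/use:
  b0: {c,i,j} / ∅
  b1: {r} / ∅
  b2: {c} / {c,i}
  b3: {i} / {c}
  b4: {j} / ∅
  b5: {j,r} / ∅
  b6: {i} / ∅
  b7: {i,r} / {c,i,r}

Liveness:
  live b0: ∅→{c,i}
  live b1: {c,i}→{c,i}
  live b2: {c,i}→{c,i}
  live b3: {c}→{c,i}
  live b4: {c,i}→{c,i}
  live b5: {c,i}→{c,i,r}
  live b6: {c,r}→{c,i,r}
  live b7: {c,i,r}→{c,i}

live-out(b5) = ["c", "i", "r"]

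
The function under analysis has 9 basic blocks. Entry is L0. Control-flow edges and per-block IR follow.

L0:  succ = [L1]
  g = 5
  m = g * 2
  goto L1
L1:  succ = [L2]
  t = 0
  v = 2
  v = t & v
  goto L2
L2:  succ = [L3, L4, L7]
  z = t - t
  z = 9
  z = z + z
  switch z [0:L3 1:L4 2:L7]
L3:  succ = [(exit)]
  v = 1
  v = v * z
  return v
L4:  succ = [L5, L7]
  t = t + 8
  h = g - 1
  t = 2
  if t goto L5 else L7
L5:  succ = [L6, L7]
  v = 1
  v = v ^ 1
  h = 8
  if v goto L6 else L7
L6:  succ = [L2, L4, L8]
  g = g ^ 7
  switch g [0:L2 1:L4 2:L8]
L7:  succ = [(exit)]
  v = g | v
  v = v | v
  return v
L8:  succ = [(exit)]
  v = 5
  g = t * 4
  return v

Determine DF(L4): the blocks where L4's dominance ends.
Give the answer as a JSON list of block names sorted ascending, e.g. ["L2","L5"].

Answer: ["L2", "L4", "L7"]

Derivation:
idom tree: L1←L0 L2←L1 L3←L2 L4←L2 L5←L4 L6←L5 L7←L2 L8←L6
Join-block Dom:
  L2: preds {L1,L6}: {L0,L1} ∩ {L0,L1,L2,L4,L5,L6} = {L0,L1}; idom=L1
  L4: preds {L2,L6}: {L0,L1,L2} ∩ {L0,L1,L2,L4,L5,L6} = {L0,L1,L2}; idom=L2
  L7: preds {L2,L4,L5}: {L0,L1,L2} ∩ {L0,L1,L2,L4} ∩ {L0,L1,L2,L4,L5} = {L0,L1,L2}; idom=L2

DF walk-up:
  join L2 pred L1: · stop@L1
  join L2 pred L6: L6→L5→L4→L2 stop@L1
  join L4 pred L2: · stop@L2
  join L4 pred L6: L6→L5→L4 stop@L2
  join L7 pred L2: · stop@L2
  join L7 pred L4: L4 stop@L2
  join L7 pred L5: L5→L4 stop@L2
  DF(L0)=∅
  DF(L1)=∅
  DF(L2)={L2}
  DF(L3)=∅
  DF(L4)={L2,L4,L7}
  DF(L5)={L2,L4,L7}
  DF(L6)={L2,L4}
  DF(L7)=∅
  DF(L8)=∅

DF(L4) = ["L2", "L4", "L7"]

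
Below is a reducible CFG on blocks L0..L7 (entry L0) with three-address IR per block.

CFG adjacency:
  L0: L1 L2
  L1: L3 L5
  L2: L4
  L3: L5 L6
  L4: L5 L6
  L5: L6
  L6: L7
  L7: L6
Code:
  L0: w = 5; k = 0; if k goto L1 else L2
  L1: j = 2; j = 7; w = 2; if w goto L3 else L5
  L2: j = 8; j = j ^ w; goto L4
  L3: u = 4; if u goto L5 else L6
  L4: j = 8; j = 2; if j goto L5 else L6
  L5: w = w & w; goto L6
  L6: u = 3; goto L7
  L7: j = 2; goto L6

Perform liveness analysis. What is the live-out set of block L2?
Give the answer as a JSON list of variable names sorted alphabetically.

Block summaries:
  L0: {k,w} / ∅
  L1: {j,w} / ∅
  L2: {j} / {w}
  L3: {u} / ∅
  L4: {j} / ∅
  L5: {w} / {w}
  L6: {u} / ∅
  L7: {j} / ∅

Backward fixpoint:
  L0 li=∅ lo={w}
  L1 li=∅ lo={w}
  L2 li={w} lo={w}
  L3 li={w} lo={w}
  L4 li={w} lo={w}
  L5 li={w} lo=∅
  L6 li=∅ lo=∅
  L7 li=∅ lo=∅

live-out(L2) = ["w"]

Answer: ["w"]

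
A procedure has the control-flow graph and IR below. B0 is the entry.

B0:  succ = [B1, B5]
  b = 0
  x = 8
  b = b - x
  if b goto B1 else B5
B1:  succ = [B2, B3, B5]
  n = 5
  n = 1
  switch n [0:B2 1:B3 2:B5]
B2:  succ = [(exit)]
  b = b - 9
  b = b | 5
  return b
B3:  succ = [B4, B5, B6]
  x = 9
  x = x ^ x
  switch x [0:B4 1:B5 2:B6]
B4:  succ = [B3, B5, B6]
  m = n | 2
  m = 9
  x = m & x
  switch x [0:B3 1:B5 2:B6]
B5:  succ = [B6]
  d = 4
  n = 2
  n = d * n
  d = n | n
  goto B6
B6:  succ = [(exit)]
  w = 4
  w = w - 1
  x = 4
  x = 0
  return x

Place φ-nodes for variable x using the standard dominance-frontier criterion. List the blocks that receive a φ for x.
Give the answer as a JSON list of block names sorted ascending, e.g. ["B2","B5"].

Answer: ["B3", "B5", "B6"]

Derivation:
idom tree: B1←B0 B2←B1 B3←B1 B4←B3 B5←B0 B6←B0
Dom∩ at merges:
  B3: preds {B1,B4}: {B0,B1} ∩ {B0,B1,B3,B4} = {B0,B1}; idom=B1
  B5: preds {B0,B1,B3,B4}: {B0} ∩ {B0,B1} ∩ {B0,B1,B3} ∩ {B0,B1,B3,B4} = {B0}; idom=B0
  B6: preds {B3,B4,B5}: {B0,B1,B3} ∩ {B0,B1,B3,B4} ∩ {B0,B5} = {B0}; idom=B0

DF walk-up:
  B3←B1: walk · to B1
  B3←B4: walk B4→B3 to B1
  B5←B0: walk · to B0
  B5←B1: walk B1 to B0
  B5←B3: walk B3→B1 to B0
  B5←B4: walk B4→B3→B1 to B0
  B6←B3: walk B3→B1 to B0
  B6←B4: walk B4→B3→B1 to B0
  B6←B5: walk B5 to B0
  B0 → ∅
  B1 → {B5,B6}
  B2 → ∅
  B3 → {B3,B5,B6}
  B4 → {B3,B5,B6}
  B5 → {B6}
  B6 → ∅

φ for x: defs {B0,B3,B4,B6}
  DF⁺ = {B3,B5,B6}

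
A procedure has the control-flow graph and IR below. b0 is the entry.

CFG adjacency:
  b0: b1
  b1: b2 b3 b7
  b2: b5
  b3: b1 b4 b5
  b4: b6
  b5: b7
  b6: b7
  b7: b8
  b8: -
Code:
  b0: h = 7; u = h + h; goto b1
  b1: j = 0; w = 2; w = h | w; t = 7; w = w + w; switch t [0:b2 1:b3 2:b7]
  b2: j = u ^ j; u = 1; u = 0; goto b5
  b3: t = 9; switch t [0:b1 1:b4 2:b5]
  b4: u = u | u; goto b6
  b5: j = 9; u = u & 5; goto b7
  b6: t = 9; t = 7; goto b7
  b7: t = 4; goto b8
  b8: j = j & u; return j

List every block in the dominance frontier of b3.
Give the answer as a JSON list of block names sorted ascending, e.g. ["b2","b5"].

Answer: ["b1", "b5", "b7"]

Derivation:
idom tree: b1←b0 b2←b1 b3←b1 b4←b3 b5←b1 b6←b4 b7←b1 b8←b7
Dom at joins:
  b1: preds {b0,b3}: {b0} ∩ {b0,b1,b3} = {b0}; idom=b0
  b5: preds {b2,b3}: {b0,b1,b2} ∩ {b0,b1,b3} = {b0,b1}; idom=b1
  b7: preds {b1,b5,b6}: {b0,b1} ∩ {b0,b1,b5} ∩ {b0,b1,b3,b4,b6} = {b0,b1}; idom=b1

DF derivation:
  join b1 pred b0: · stop@b0
  join b1 pred b3: b3→b1 stop@b0
  join b5 pred b2: b2 stop@b1
  join b5 pred b3: b3 stop@b1
  join b7 pred b1: · stop@b1
  join b7 pred b5: b5 stop@b1
  join b7 pred b6: b6→b4→b3 stop@b1
  b0: DF=∅
  b1: DF={b1}
  b2: DF={b5}
  b3: DF={b1,b5,b7}
  b4: DF={b7}
  b5: DF={b7}
  b6: DF={b7}
  b7: DF=∅
  b8: DF=∅

DF(b3) = ["b1", "b5", "b7"]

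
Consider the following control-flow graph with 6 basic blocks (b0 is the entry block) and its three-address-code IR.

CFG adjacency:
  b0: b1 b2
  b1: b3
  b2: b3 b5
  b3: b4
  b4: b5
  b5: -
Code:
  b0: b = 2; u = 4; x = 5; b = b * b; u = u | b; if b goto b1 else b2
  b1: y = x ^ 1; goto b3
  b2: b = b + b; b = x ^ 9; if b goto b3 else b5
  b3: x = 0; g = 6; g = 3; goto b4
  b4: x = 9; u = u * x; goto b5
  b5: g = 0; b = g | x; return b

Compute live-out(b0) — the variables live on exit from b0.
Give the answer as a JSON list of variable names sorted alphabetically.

Answer: ["b", "u", "x"]

Analysis:
Per-block:
  b0 def {b,u,x} use ∅
  b1 def {y} use {x}
  b2 def {b} use {b,x}
  b3 def {g,x} use ∅
  b4 def {u,x} use {u}
  b5 def {b,g} use {x}

Backward fixpoint:
  b0: in=∅ out={b,u,x}
  b1: in={u,x} out={u}
  b2: in={b,u,x} out={u,x}
  b3: in={u} out={u}
  b4: in={u} out={x}
  b5: in={x} out=∅

live-out(b0) = ["b", "u", "x"]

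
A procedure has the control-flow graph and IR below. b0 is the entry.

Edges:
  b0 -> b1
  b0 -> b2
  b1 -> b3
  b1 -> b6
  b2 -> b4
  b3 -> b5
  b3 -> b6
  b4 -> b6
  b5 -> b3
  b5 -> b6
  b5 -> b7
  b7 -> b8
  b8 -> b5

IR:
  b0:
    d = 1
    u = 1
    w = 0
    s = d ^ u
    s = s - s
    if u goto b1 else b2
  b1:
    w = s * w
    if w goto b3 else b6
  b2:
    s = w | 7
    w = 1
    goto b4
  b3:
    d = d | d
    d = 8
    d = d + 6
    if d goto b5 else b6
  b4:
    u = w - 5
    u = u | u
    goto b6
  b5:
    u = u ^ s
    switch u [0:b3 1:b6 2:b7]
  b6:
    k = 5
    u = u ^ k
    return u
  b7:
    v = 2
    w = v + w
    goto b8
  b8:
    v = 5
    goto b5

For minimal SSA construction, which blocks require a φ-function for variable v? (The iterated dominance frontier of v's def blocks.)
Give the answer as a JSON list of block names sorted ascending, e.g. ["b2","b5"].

idom tree: b1←b0 b2←b0 b3←b1 b4←b2 b5←b3 b6←b0 b7←b5 b8←b7
Dom at joins:
  b3: preds {b1,b5}: {b0,b1} ∩ {b0,b1,b3,b5} = {b0,b1}; idom=b1
  b5: preds {b3,b8}: {b0,b1,b3} ∩ {b0,b1,b3,b5,b7,b8} = {b0,b1,b3}; idom=b3
  b6: preds {b1,b3,b4,b5}: {b0,b1} ∩ {b0,b1,b3} ∩ {b0,b2,b4} ∩ {b0,b1,b3,b5} = {b0}; idom=b0

DF derivation:
  join b3 pred b1: · stop@b1
  join b3 pred b5: b5→b3 stop@b1
  join b5 pred b3: · stop@b3
  join b5 pred b8: b8→b7→b5 stop@b3
  join b6 pred b1: b1 stop@b0
  join b6 pred b3: b3→b1 stop@b0
  join b6 pred b4: b4→b2 stop@b0
  join b6 pred b5: b5→b3→b1 stop@b0
  b0: DF=∅
  b1: DF={b6}
  b2: DF={b6}
  b3: DF={b3,b6}
  b4: DF={b6}
  b5: DF={b3,b5,b6}
  b6: DF=∅
  b7: DF={b5}
  b8: DF={b5}

φ for v: defs {b7,b8}
  DF⁺ = {b3,b5,b6}

Answer: ["b3", "b5", "b6"]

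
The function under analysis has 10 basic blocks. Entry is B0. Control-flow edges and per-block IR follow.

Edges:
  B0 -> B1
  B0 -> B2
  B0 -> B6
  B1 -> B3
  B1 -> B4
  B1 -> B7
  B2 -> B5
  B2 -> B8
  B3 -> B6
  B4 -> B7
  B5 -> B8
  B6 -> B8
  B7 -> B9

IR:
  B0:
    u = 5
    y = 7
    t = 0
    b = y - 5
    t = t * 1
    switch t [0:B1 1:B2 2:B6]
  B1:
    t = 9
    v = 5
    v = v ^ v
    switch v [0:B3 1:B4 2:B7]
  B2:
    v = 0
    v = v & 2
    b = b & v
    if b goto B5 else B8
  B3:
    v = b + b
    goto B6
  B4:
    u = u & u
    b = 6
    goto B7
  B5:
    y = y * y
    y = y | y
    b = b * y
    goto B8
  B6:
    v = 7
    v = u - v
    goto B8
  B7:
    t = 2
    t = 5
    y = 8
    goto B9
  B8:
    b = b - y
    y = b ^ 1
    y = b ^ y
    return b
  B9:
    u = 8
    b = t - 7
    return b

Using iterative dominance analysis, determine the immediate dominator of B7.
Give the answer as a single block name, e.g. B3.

idom tree: B1←B0 B2←B0 B3←B1 B4←B1 B5←B2 B6←B0 B7←B1 B8←B0 B9←B7
Dom at joins:
  B6: preds {B0,B3}: {B0} ∩ {B0,B1,B3} = {B0}; idom=B0
  B7: preds {B1,B4}: {B0,B1} ∩ {B0,B1,B4} = {B0,B1}; idom=B1
  B8: preds {B2,B5,B6}: {B0,B2} ∩ {B0,B2,B5} ∩ {B0,B6} = {B0}; idom=B0

idom(B7) = B1

Answer: B1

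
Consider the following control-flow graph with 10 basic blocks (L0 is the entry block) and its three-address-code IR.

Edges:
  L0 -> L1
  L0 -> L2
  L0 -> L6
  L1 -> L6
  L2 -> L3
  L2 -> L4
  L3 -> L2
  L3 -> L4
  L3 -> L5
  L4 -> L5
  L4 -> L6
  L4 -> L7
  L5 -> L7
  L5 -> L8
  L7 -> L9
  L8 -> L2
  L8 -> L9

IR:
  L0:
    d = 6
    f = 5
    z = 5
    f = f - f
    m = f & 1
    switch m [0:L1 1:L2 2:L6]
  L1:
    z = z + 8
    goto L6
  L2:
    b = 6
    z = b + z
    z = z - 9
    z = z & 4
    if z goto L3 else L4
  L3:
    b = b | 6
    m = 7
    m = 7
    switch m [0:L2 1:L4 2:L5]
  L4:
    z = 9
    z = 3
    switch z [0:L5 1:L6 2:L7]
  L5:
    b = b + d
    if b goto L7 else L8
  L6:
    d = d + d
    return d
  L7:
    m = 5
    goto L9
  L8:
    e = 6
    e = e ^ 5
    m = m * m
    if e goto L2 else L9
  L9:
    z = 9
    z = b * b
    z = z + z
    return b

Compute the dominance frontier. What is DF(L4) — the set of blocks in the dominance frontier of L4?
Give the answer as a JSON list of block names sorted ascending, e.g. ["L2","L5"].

Answer: ["L5", "L6", "L7"]

Working:
idom tree: L1←L0 L2←L0 L3←L2 L4←L2 L5←L2 L6←L0 L7←L2 L8←L5 L9←L2
Dom at joins:
  L2: preds {L0,L3,L8}: {L0} ∩ {L0,L2,L3} ∩ {L0,L2,L5,L8} = {L0}; idom=L0
  L4: preds {L2,L3}: {L0,L2} ∩ {L0,L2,L3} = {L0,L2}; idom=L2
  L5: preds {L3,L4}: {L0,L2,L3} ∩ {L0,L2,L4} = {L0,L2}; idom=L2
  L6: preds {L0,L1,L4}: {L0} ∩ {L0,L1} ∩ {L0,L2,L4} = {L0}; idom=L0
  L7: preds {L4,L5}: {L0,L2,L4} ∩ {L0,L2,L5} = {L0,L2}; idom=L2
  L9: preds {L7,L8}: {L0,L2,L7} ∩ {L0,L2,L5,L8} = {L0,L2}; idom=L2

DF derivation:
  L2←L0: walk · to L0
  L2←L3: walk L3→L2 to L0
  L2←L8: walk L8→L5→L2 to L0
  L4←L2: walk · to L2
  L4←L3: walk L3 to L2
  L5←L3: walk L3 to L2
  L5←L4: walk L4 to L2
  L6←L0: walk · to L0
  L6←L1: walk L1 to L0
  L6←L4: walk L4→L2 to L0
  L7←L4: walk L4 to L2
  L7←L5: walk L5 to L2
  L9←L7: walk L7 to L2
  L9←L8: walk L8→L5 to L2
  DF(L0)=∅
  DF(L1)={L6}
  DF(L2)={L2,L6}
  DF(L3)={L2,L4,L5}
  DF(L4)={L5,L6,L7}
  DF(L5)={L2,L7,L9}
  DF(L6)=∅
  DF(L7)={L9}
  DF(L8)={L2,L9}
  DF(L9)=∅

DF(L4) = ["L5", "L6", "L7"]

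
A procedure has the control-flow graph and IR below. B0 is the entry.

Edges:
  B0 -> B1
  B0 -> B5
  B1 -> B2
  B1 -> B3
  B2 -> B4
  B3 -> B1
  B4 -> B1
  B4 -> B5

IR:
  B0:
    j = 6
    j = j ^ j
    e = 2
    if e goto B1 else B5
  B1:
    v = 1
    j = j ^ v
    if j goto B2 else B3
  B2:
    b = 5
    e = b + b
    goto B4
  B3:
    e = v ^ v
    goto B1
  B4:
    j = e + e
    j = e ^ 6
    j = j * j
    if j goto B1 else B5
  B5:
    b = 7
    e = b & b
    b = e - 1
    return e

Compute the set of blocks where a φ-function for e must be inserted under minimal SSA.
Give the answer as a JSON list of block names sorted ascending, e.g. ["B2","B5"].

Answer: ["B1", "B5"]

Working:
idom tree: B1←B0 B2←B1 B3←B1 B4←B2 B5←B0
Join-block Dom:
  B1: preds {B0,B3,B4}: {B0} ∩ {B0,B1,B3} ∩ {B0,B1,B2,B4} = {B0}; idom=B0
  B5: preds {B0,B4}: {B0} ∩ {B0,B1,B2,B4} = {B0}; idom=B0

DF derivation:
  B1←B0: walk · to B0
  B1←B3: walk B3→B1 to B0
  B1←B4: walk B4→B2→B1 to B0
  B5←B0: walk · to B0
  B5←B4: walk B4→B2→B1 to B0
  B0 → ∅
  B1 → {B1,B5}
  B2 → {B1,B5}
  B3 → {B1}
  B4 → {B1,B5}
  B5 → ∅

φ for e: defs {B0,B2,B3,B5}
  DF⁺ = {B1,B5}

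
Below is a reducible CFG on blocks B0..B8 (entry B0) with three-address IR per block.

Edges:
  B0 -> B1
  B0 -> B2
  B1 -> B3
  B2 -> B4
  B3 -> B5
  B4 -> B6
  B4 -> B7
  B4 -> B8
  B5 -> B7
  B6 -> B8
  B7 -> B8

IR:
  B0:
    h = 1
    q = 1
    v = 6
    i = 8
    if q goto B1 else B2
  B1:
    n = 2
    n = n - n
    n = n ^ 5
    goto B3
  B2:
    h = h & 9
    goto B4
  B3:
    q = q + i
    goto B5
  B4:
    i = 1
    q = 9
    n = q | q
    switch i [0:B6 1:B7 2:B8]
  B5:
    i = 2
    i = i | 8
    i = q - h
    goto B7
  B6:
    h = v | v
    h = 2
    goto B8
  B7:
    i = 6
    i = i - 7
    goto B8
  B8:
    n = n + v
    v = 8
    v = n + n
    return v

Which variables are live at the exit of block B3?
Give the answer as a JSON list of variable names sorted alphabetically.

Answer: ["h", "n", "q", "v"]

Derivation:
Block summaries:
  B0: {h,i,q,v} / ∅
  B1: {n} / ∅
  B2: {h} / {h}
  B3: {q} / {i,q}
  B4: {i,n,q} / ∅
  B5: {i} / {h,q}
  B6: {h} / {v}
  B7: {i} / ∅
  B8: {n,v} / {n,v}

Live sets:
  B0 li=∅ lo={h,i,q,v}
  B1 li={h,i,q,v} lo={h,i,n,q,v}
  B2 li={h,v} lo={v}
  B3 li={h,i,n,q,v} lo={h,n,q,v}
  B4 li={v} lo={n,v}
  B5 li={h,n,q,v} lo={n,v}
  B6 li={n,v} lo={n,v}
  B7 li={n,v} lo={n,v}
  B8 li={n,v} lo=∅

live-out(B3) = ["h", "n", "q", "v"]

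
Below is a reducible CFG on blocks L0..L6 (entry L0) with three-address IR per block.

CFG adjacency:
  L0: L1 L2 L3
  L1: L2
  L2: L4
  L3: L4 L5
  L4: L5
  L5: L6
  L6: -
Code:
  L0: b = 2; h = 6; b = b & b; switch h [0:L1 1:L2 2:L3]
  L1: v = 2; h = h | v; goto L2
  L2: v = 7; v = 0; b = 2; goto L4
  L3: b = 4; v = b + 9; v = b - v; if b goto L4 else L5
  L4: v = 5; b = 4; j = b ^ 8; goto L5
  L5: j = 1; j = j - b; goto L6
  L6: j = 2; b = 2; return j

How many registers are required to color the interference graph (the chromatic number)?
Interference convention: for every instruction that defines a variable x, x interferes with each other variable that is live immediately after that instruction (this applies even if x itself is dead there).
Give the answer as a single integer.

Block summaries:
  L0: def={b,h} ue=∅
  L1: def={h,v} ue={h}
  L2: def={b,v} ue=∅
  L3: def={b,v} ue=∅
  L4: def={b,j,v} ue=∅
  L5: def={j} ue={b}
  L6: def={b,j} ue=∅

Backward fixpoint:
  L0: in=∅ out={h}
  L1: in={h} out=∅
  L2: in=∅ out=∅
  L3: in=∅ out={b}
  L4: in=∅ out={b}
  L5: in={b} out=∅
  L6: in=∅ out=∅

Conflict graph:
  b↔{h,j,v}
  h↔{b,v}
  j↔{b}
  v↔{b,h}

Colouring:
  lower bound: {b,h,v} mutually conflict ⇒ χ ≥ 3
  assign b→R0 h→R1 j→R1 v→R2 — no edge inside a register ⇒ χ ≤ 3
  χ = 3

Answer: 3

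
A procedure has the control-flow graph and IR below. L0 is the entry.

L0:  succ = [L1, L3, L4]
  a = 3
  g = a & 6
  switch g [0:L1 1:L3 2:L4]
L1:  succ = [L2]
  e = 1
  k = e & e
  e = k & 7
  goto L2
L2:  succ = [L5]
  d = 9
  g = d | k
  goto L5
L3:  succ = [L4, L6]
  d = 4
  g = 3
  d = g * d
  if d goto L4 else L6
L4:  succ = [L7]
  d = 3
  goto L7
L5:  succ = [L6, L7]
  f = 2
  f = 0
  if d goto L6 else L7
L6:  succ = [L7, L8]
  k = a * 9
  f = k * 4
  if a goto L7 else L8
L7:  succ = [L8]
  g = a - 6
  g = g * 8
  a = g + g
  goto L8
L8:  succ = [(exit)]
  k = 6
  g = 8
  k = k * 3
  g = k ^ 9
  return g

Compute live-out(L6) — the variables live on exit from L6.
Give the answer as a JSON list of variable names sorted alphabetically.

Answer: ["a"]

Analysis:
Block summaries:
  L0 def {a,g} use ∅
  L1 def {e,k} use ∅
  L2 def {d,g} use {k}
  L3 def {d,g} use ∅
  L4 def {d} use ∅
  L5 def {f} use {d}
  L6 def {f,k} use {a}
  L7 def {a,g} use {a}
  L8 def {g,k} use ∅

Live sets:
  live L0: ∅→{a}
  live L1: {a}→{a,k}
  live L2: {a,k}→{a,d}
  live L3: {a}→{a}
  live L4: {a}→{a}
  live L5: {a,d}→{a}
  live L6: {a}→{a}
  live L7: {a}→∅
  live L8: ∅→∅

live-out(L6) = ["a"]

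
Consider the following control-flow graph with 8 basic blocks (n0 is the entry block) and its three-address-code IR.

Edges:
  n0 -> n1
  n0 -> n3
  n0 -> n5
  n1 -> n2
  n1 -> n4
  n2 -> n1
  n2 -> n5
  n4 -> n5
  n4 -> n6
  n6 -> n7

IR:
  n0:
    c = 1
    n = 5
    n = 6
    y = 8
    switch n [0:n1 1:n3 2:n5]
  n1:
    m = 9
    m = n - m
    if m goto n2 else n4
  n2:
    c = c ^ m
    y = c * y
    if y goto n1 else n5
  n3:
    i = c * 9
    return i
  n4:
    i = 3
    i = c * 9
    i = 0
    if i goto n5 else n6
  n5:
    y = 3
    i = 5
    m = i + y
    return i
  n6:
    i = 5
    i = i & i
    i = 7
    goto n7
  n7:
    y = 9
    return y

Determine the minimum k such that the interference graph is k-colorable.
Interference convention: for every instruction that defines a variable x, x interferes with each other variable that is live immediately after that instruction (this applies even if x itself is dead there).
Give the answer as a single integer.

def/use:
  n0: {c,n,y} / ∅
  n1: {m} / {n}
  n2: {c,y} / {c,m,y}
  n3: {i} / {c}
  n4: {i} / {c}
  n5: {i,m,y} / ∅
  n6: {i} / ∅
  n7: {y} / ∅

Liveness:
  n0: in=∅ out={c,n,y}
  n1: in={c,n,y} out={c,m,n,y}
  n2: in={c,m,n,y} out={c,n,y}
  n3: in={c} out=∅
  n4: in={c} out=∅
  n5: in=∅ out=∅
  n6: in=∅ out=∅
  n7: in=∅ out=∅

Interference:
  c: {i,m,n,y}
  i: {c,m,y}
  m: {c,i,n,y}
  n: {c,m,y}
  y: {c,i,m,n}

Colouring:
  clique {c,i,m,y} ⇒ need ≥ 4
  4-colouring: r0={c}  r1={m}  r2={y}  r3={i,n}
  χ = 4

Answer: 4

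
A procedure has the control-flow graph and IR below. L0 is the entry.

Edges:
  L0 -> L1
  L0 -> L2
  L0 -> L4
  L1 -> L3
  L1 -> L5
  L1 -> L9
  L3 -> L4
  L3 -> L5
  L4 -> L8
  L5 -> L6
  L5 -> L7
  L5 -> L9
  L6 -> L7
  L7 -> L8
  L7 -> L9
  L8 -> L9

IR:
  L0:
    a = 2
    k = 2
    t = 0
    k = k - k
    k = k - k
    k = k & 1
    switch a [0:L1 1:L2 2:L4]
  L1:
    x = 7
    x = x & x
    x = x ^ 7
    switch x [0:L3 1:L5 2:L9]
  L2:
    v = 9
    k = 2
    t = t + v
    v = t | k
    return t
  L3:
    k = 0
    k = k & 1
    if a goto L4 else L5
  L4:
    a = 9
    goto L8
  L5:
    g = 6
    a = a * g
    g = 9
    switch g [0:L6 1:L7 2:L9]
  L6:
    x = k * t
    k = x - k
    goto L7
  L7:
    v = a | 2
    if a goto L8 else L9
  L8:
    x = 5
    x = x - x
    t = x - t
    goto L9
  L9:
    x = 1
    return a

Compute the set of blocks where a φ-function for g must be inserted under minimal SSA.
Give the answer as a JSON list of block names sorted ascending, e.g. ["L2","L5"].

Answer: ["L8", "L9"]

Derivation:
idom tree: L1←L0 L2←L0 L3←L1 L4←L0 L5←L1 L6←L5 L7←L5 L8←L0 L9←L0
Dom at joins:
  L4: preds {L0,L3}: {L0} ∩ {L0,L1,L3} = {L0}; idom=L0
  L5: preds {L1,L3}: {L0,L1} ∩ {L0,L1,L3} = {L0,L1}; idom=L1
  L7: preds {L5,L6}: {L0,L1,L5} ∩ {L0,L1,L5,L6} = {L0,L1,L5}; idom=L5
  L8: preds {L4,L7}: {L0,L4} ∩ {L0,L1,L5,L7} = {L0}; idom=L0
  L9: preds {L1,L5,L7,L8}: {L0,L1} ∩ {L0,L1,L5} ∩ {L0,L1,L5,L7} ∩ {L0,L8} = {L0}; idom=L0

DF walk-up:
  L4←L0: walk · to L0
  L4←L3: walk L3→L1 to L0
  L5←L1: walk · to L1
  L5←L3: walk L3 to L1
  L7←L5: walk · to L5
  L7←L6: walk L6 to L5
  L8←L4: walk L4 to L0
  L8←L7: walk L7→L5→L1 to L0
  L9←L1: walk L1 to L0
  L9←L5: walk L5→L1 to L0
  L9←L7: walk L7→L5→L1 to L0
  L9←L8: walk L8 to L0
  L0 → ∅
  L1 → {L4,L8,L9}
  L2 → ∅
  L3 → {L4,L5}
  L4 → {L8}
  L5 → {L8,L9}
  L6 → {L7}
  L7 → {L8,L9}
  L8 → {L9}
  L9 → ∅

φ for g: defs {L5}
  DF⁺ = {L8,L9}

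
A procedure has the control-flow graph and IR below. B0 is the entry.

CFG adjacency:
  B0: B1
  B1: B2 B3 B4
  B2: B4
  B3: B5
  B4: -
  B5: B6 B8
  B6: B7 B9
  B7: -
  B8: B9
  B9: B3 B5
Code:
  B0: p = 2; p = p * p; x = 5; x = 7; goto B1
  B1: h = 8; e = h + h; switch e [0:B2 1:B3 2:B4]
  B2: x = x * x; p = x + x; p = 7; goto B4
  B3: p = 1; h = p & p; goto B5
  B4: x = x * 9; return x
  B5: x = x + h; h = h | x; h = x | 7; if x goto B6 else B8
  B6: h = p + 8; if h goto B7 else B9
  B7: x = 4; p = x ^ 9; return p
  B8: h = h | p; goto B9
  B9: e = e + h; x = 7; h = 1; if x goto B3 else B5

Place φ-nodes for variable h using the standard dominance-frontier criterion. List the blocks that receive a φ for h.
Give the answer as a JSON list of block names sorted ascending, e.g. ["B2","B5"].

Answer: ["B3", "B5", "B9"]

Working:
idom tree: B1←B0 B2←B1 B3←B1 B4←B1 B5←B3 B6←B5 B7←B6 B8←B5 B9←B5
Dom at joins:
  B3: preds {B1,B9}: {B0,B1} ∩ {B0,B1,B3,B5,B9} = {B0,B1}; idom=B1
  B4: preds {B1,B2}: {B0,B1} ∩ {B0,B1,B2} = {B0,B1}; idom=B1
  B5: preds {B3,B9}: {B0,B1,B3} ∩ {B0,B1,B3,B5,B9} = {B0,B1,B3}; idom=B3
  B9: preds {B6,B8}: {B0,B1,B3,B5,B6} ∩ {B0,B1,B3,B5,B8} = {B0,B1,B3,B5}; idom=B5

Frontier:
  join B3 pred B1: · stop@B1
  join B3 pred B9: B9→B5→B3 stop@B1
  join B4 pred B1: · stop@B1
  join B4 pred B2: B2 stop@B1
  join B5 pred B3: · stop@B3
  join B5 pred B9: B9→B5 stop@B3
  join B9 pred B6: B6 stop@B5
  join B9 pred B8: B8 stop@B5
  DF(B0)=∅
  DF(B1)=∅
  DF(B2)={B4}
  DF(B3)={B3}
  DF(B4)=∅
  DF(B5)={B3,B5}
  DF(B6)={B9}
  DF(B7)=∅
  DF(B8)={B9}
  DF(B9)={B3,B5}

φ for h: defs {B1,B3,B5,B6,B8,B9}
  DF⁺ = {B3,B5,B9}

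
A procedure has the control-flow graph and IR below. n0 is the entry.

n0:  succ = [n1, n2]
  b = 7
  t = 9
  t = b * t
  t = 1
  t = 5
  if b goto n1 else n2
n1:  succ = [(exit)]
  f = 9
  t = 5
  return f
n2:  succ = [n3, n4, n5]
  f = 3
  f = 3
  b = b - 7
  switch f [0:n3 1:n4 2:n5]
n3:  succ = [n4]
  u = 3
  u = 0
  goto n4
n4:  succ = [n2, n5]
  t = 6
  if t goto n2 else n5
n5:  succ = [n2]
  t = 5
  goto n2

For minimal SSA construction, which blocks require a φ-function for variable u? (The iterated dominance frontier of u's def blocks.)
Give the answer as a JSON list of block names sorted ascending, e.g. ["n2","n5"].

Answer: ["n2", "n4", "n5"]

Working:
idom tree: n1←n0 n2←n0 n3←n2 n4←n2 n5←n2
Dom∩ at merges:
  n2: preds {n0,n4,n5}: {n0} ∩ {n0,n2,n4} ∩ {n0,n2,n5} = {n0}; idom=n0
  n4: preds {n2,n3}: {n0,n2} ∩ {n0,n2,n3} = {n0,n2}; idom=n2
  n5: preds {n2,n4}: {n0,n2} ∩ {n0,n2,n4} = {n0,n2}; idom=n2

DF walk-up:
  n2←n0: walk · to n0
  n2←n4: walk n4→n2 to n0
  n2←n5: walk n5→n2 to n0
  n4←n2: walk · to n2
  n4←n3: walk n3 to n2
  n5←n2: walk · to n2
  n5←n4: walk n4 to n2
  DF(n0)=∅
  DF(n1)=∅
  DF(n2)={n2}
  DF(n3)={n4}
  DF(n4)={n2,n5}
  DF(n5)={n2}

φ for u: defs {n3}
  DF⁺ = {n2,n4,n5}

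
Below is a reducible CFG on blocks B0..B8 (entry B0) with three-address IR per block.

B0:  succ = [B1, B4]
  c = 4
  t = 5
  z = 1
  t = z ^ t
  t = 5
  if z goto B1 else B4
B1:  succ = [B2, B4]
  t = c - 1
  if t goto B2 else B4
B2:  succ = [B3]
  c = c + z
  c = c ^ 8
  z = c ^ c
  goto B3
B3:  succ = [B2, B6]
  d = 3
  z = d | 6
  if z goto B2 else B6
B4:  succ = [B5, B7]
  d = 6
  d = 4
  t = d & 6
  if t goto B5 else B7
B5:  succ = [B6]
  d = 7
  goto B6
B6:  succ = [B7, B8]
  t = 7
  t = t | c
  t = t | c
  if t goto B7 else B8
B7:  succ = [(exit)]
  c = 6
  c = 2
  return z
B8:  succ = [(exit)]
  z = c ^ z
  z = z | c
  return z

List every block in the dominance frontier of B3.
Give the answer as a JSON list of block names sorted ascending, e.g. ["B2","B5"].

Answer: ["B2", "B6"]

Working:
idom tree: B1←B0 B2←B1 B3←B2 B4←B0 B5←B4 B6←B0 B7←B0 B8←B6
Dom at joins:
  B2: preds {B1,B3}: {B0,B1} ∩ {B0,B1,B2,B3} = {B0,B1}; idom=B1
  B4: preds {B0,B1}: {B0} ∩ {B0,B1} = {B0}; idom=B0
  B6: preds {B3,B5}: {B0,B1,B2,B3} ∩ {B0,B4,B5} = {B0}; idom=B0
  B7: preds {B4,B6}: {B0,B4} ∩ {B0,B6} = {B0}; idom=B0

DF derivation:
  join B2 pred B1: · stop@B1
  join B2 pred B3: B3→B2 stop@B1
  join B4 pred B0: · stop@B0
  join B4 pred B1: B1 stop@B0
  join B6 pred B3: B3→B2→B1 stop@B0
  join B6 pred B5: B5→B4 stop@B0
  join B7 pred B4: B4 stop@B0
  join B7 pred B6: B6 stop@B0
  B0 → ∅
  B1 → {B4,B6}
  B2 → {B2,B6}
  B3 → {B2,B6}
  B4 → {B6,B7}
  B5 → {B6}
  B6 → {B7}
  B7 → ∅
  B8 → ∅

DF(B3) = ["B2", "B6"]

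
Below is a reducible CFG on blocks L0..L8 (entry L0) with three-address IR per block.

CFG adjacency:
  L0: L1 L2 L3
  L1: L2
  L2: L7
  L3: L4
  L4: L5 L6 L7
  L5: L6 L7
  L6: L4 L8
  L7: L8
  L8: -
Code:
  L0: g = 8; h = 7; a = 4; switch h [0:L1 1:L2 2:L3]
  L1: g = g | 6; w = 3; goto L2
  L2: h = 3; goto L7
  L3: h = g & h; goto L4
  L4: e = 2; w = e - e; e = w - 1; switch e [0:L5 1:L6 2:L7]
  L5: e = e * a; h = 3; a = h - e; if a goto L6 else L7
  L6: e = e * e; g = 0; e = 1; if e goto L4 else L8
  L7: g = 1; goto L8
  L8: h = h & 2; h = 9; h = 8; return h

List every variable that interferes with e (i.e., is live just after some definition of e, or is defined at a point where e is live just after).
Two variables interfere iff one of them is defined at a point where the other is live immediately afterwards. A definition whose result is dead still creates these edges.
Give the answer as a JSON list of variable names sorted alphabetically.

Answer: ["a", "h"]

Working:
Per-block:
  L0: def={a,g,h} ue=∅
  L1: def={g,w} ue={g}
  L2: def={h} ue=∅
  L3: def={h} ue={g,h}
  L4: def={e,w} ue=∅
  L5: def={a,e,h} ue={a,e}
  L6: def={e,g} ue={e}
  L7: def={g} ue=∅
  L8: def={h} ue={h}

Live sets:
  L0 li=∅ lo={a,g,h}
  L1 li={g} lo=∅
  L2 li=∅ lo={h}
  L3 li={a,g,h} lo={a,h}
  L4 li={a,h} lo={a,e,h}
  L5 li={a,e} lo={a,e,h}
  L6 li={a,e,h} lo={a,h}
  L7 li={h} lo={h}
  L8 li={h} lo=∅

Interference:
  a — {e,g,h,w}
  e — {a,h}
  g — {a,h}
  h — {a,e,g,w}
  w — {a,h}

N(e) = ["a", "h"]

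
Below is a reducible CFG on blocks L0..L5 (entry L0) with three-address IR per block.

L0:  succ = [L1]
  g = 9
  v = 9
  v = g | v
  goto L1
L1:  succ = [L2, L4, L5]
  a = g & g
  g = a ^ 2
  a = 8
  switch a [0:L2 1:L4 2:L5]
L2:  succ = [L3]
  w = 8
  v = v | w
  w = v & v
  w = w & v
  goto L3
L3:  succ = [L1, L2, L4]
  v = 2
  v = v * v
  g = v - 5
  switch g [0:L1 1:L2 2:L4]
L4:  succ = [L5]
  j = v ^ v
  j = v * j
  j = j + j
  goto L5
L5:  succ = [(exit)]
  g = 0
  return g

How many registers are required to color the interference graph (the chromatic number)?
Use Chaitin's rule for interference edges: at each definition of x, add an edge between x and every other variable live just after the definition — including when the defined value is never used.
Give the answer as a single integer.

def/use:
  L0 def {g,v} use ∅
  L1 def {a,g} use {g}
  L2 def {v,w} use {v}
  L3 def {g,v} use ∅
  L4 def {j} use {v}
  L5 def {g} use ∅

Backward fixpoint:
  L0: in=∅ out={g,v}
  L1: in={g,v} out={v}
  L2: in={v} out=∅
  L3: in=∅ out={g,v}
  L4: in={v} out=∅
  L5: in=∅ out=∅

Interference:
  a: {v}
  g: {v}
  j: {v}
  v: {a,g,j,w}
  w: {v}

Colouring:
  {a,v} pairwise interfere (2-clique) ⇒ χ ≥ 2
  assign a→r1 g→r1 j→r1 v→r0 w→r1 — no edge inside a register ⇒ χ ≤ 2
  χ = 2

Answer: 2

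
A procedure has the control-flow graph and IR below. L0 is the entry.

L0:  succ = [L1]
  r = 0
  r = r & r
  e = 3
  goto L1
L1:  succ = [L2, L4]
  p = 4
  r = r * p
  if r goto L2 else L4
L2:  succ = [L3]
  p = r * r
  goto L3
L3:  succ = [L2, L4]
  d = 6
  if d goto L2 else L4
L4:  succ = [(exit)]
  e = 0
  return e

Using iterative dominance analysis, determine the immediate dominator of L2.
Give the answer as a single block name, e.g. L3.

idom tree: L1←L0 L2←L1 L3←L2 L4←L1
Dom∩ at merges:
  L2: preds {L1,L3}: {L0,L1} ∩ {L0,L1,L2,L3} = {L0,L1}; idom=L1
  L4: preds {L1,L3}: {L0,L1} ∩ {L0,L1,L2,L3} = {L0,L1}; idom=L1

idom(L2) = L1

Answer: L1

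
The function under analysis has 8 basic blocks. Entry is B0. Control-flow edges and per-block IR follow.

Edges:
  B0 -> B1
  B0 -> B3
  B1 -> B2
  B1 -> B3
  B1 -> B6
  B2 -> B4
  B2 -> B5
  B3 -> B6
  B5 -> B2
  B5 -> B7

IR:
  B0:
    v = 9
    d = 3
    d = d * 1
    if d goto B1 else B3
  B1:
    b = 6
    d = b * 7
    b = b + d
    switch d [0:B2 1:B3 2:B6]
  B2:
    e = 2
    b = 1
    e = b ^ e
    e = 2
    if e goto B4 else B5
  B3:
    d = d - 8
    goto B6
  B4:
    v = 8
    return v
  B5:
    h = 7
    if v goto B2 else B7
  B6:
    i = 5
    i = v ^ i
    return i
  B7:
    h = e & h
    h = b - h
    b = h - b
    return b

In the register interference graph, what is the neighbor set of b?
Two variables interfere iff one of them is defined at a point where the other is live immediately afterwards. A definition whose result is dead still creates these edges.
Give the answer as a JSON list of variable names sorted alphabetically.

Per-block:
  B0 def {d,v} use ∅
  B1 def {b,d} use ∅
  B2 def {b,e} use ∅
  B3 def {d} use {d}
  B4 def {v} use ∅
  B5 def {h} use {v}
  B6 def {i} use {v}
  B7 def {b,h} use {b,e,h}

Liveness:
  B0: in=∅ out={d,v}
  B1: in={v} out={d,v}
  B2: in={v} out={b,e,v}
  B3: in={d,v} out={v}
  B4: in=∅ out=∅
  B5: in={b,e,v} out={b,e,h,v}
  B6: in={v} out=∅
  B7: in={b,e,h} out=∅

Conflict graph:
  b↔{d,e,h,v}
  d↔{b,v}
  e↔{b,h,v}
  h↔{b,e,v}
  i↔{v}
  v↔{b,d,e,h,i}

N(b) = ["d", "e", "h", "v"]

Answer: ["d", "e", "h", "v"]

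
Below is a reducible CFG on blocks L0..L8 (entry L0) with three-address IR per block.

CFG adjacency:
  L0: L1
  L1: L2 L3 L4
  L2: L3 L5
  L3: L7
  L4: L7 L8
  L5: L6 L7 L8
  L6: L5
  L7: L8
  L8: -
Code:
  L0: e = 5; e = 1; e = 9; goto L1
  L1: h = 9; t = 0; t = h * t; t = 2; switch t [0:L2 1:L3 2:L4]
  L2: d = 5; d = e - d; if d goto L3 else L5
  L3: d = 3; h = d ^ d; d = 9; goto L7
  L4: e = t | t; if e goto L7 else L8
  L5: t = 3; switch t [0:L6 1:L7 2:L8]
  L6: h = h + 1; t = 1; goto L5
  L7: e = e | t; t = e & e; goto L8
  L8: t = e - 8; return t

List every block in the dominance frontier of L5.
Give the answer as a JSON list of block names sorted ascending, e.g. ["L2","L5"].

idom tree: L1←L0 L2←L1 L3←L1 L4←L1 L5←L2 L6←L5 L7←L1 L8←L1
Join-block Dom:
  L3: preds {L1,L2}: {L0,L1} ∩ {L0,L1,L2} = {L0,L1}; idom=L1
  L5: preds {L2,L6}: {L0,L1,L2} ∩ {L0,L1,L2,L5,L6} = {L0,L1,L2}; idom=L2
  L7: preds {L3,L4,L5}: {L0,L1,L3} ∩ {L0,L1,L4} ∩ {L0,L1,L2,L5} = {L0,L1}; idom=L1
  L8: preds {L4,L5,L7}: {L0,L1,L4} ∩ {L0,L1,L2,L5} ∩ {L0,L1,L7} = {L0,L1}; idom=L1

Frontier:
  L3←L1: walk · to L1
  L3←L2: walk L2 to L1
  L5←L2: walk · to L2
  L5←L6: walk L6→L5 to L2
  L7←L3: walk L3 to L1
  L7←L4: walk L4 to L1
  L7←L5: walk L5→L2 to L1
  L8←L4: walk L4 to L1
  L8←L5: walk L5→L2 to L1
  L8←L7: walk L7 to L1
  L0: DF=∅
  L1: DF=∅
  L2: DF={L3,L7,L8}
  L3: DF={L7}
  L4: DF={L7,L8}
  L5: DF={L5,L7,L8}
  L6: DF={L5}
  L7: DF={L8}
  L8: DF=∅

DF(L5) = ["L5", "L7", "L8"]

Answer: ["L5", "L7", "L8"]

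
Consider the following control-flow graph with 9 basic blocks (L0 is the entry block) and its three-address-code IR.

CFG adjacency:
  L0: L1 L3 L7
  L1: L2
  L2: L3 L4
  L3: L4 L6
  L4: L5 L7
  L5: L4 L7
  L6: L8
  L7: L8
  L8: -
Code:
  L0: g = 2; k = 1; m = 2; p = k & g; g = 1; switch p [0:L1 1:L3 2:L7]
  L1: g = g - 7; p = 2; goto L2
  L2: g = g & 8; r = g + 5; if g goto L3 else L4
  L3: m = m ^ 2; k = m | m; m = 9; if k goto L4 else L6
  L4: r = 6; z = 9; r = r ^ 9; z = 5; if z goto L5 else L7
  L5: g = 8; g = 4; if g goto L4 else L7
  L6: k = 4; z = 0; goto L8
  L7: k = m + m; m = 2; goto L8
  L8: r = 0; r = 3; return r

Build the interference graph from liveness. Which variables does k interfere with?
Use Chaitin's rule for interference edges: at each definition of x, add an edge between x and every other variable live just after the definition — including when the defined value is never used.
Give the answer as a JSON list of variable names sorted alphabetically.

Answer: ["g", "m"]

Analysis:
def/use:
  L0: def={g,k,m,p} ue=∅
  L1: def={g,p} ue={g}
  L2: def={g,r} ue={g}
  L3: def={k,m} ue={m}
  L4: def={r,z} ue=∅
  L5: def={g} ue=∅
  L6: def={k,z} ue=∅
  L7: def={k,m} ue={m}
  L8: def={r} ue=∅

Liveness:
  L0: in=∅ out={g,m}
  L1: in={g,m} out={g,m}
  L2: in={g,m} out={m}
  L3: in={m} out={m}
  L4: in={m} out={m}
  L5: in={m} out={m}
  L6: in=∅ out=∅
  L7: in={m} out=∅
  L8: in=∅ out=∅

Interference:
  g↔{k,m,p,r}
  k↔{g,m}
  m↔{g,k,p,r,z}
  p↔{g,m}
  r↔{g,m,z}
  z↔{m,r}

N(k) = ["g", "m"]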